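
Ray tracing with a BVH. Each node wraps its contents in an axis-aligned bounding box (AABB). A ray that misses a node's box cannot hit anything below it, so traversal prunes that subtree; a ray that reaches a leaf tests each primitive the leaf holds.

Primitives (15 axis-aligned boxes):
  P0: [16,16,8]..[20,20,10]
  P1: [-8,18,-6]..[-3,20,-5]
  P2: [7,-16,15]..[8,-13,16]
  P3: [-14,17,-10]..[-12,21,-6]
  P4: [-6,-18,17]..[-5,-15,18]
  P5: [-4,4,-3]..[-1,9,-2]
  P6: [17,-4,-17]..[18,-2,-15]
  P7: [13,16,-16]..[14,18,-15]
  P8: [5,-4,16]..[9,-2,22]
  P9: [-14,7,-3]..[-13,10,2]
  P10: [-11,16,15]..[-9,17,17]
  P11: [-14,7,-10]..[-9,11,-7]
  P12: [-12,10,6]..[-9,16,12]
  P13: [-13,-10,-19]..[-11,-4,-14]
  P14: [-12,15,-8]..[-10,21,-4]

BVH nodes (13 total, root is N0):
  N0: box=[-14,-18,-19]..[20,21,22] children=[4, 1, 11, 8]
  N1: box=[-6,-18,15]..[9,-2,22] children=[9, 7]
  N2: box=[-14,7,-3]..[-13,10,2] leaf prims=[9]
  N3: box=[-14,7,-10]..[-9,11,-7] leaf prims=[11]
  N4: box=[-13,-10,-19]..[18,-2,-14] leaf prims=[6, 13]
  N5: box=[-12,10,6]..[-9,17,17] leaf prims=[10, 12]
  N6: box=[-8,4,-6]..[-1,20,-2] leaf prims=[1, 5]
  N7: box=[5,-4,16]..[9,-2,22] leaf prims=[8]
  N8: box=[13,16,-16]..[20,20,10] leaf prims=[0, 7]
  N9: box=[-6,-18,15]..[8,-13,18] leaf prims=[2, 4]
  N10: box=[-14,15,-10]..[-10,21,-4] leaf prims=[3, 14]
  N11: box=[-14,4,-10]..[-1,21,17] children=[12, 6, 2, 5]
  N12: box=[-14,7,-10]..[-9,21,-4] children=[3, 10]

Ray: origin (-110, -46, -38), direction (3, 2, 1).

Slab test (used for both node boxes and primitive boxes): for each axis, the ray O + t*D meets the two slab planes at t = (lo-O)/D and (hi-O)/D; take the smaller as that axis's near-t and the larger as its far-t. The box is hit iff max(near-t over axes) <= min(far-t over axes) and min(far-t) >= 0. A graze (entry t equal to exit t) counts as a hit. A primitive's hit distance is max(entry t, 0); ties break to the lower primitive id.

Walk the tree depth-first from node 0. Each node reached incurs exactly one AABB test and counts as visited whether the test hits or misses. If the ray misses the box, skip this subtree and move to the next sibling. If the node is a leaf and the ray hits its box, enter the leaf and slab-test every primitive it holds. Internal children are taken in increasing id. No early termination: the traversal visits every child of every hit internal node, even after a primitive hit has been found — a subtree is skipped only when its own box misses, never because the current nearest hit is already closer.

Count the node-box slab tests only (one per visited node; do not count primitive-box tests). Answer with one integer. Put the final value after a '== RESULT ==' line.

Traverse from the root:
N0 x:[32,130/3] y:[14,67/2] z:[19,60] -> hit [32,67/2], descend [1, 4, 8, 11]
  N1 x:[104/3,119/3] y:[14,22] z:[53,60] -> miss, prune
  N4 x:[97/3,128/3] y:[18,22] z:[19,24] -> miss, prune
  N8 x:[41,130/3] y:[31,33] z:[22,48] -> miss, prune
  N11 x:[32,109/3] y:[25,67/2] z:[28,55] -> hit [32,67/2], descend [2, 5, 6, 12]
    N2 x:[32,97/3] y:[53/2,28] z:[35,40] -> miss, prune
    N5 x:[98/3,101/3] y:[28,63/2] z:[44,55] -> miss, prune
    N6 x:[34,109/3] y:[25,33] z:[32,36] -> miss, prune
    N12 x:[32,101/3] y:[53/2,67/2] z:[28,34] -> hit [32,67/2], descend [3, 10]
      N3 x:[32,101/3] y:[53/2,57/2] z:[28,31] -> miss, prune
      N10 x:[32,100/3] y:[61/2,67/2] z:[28,34] -> hit [32,100/3] leaf, test {P3@t=32, P14@t=98/3}

11 AABB tests over nodes [0, 1, 4, 8, 11, 2, 5, 6, 12, 3, 10]; 1 leaf entered; closest P3.

== RESULT ==
11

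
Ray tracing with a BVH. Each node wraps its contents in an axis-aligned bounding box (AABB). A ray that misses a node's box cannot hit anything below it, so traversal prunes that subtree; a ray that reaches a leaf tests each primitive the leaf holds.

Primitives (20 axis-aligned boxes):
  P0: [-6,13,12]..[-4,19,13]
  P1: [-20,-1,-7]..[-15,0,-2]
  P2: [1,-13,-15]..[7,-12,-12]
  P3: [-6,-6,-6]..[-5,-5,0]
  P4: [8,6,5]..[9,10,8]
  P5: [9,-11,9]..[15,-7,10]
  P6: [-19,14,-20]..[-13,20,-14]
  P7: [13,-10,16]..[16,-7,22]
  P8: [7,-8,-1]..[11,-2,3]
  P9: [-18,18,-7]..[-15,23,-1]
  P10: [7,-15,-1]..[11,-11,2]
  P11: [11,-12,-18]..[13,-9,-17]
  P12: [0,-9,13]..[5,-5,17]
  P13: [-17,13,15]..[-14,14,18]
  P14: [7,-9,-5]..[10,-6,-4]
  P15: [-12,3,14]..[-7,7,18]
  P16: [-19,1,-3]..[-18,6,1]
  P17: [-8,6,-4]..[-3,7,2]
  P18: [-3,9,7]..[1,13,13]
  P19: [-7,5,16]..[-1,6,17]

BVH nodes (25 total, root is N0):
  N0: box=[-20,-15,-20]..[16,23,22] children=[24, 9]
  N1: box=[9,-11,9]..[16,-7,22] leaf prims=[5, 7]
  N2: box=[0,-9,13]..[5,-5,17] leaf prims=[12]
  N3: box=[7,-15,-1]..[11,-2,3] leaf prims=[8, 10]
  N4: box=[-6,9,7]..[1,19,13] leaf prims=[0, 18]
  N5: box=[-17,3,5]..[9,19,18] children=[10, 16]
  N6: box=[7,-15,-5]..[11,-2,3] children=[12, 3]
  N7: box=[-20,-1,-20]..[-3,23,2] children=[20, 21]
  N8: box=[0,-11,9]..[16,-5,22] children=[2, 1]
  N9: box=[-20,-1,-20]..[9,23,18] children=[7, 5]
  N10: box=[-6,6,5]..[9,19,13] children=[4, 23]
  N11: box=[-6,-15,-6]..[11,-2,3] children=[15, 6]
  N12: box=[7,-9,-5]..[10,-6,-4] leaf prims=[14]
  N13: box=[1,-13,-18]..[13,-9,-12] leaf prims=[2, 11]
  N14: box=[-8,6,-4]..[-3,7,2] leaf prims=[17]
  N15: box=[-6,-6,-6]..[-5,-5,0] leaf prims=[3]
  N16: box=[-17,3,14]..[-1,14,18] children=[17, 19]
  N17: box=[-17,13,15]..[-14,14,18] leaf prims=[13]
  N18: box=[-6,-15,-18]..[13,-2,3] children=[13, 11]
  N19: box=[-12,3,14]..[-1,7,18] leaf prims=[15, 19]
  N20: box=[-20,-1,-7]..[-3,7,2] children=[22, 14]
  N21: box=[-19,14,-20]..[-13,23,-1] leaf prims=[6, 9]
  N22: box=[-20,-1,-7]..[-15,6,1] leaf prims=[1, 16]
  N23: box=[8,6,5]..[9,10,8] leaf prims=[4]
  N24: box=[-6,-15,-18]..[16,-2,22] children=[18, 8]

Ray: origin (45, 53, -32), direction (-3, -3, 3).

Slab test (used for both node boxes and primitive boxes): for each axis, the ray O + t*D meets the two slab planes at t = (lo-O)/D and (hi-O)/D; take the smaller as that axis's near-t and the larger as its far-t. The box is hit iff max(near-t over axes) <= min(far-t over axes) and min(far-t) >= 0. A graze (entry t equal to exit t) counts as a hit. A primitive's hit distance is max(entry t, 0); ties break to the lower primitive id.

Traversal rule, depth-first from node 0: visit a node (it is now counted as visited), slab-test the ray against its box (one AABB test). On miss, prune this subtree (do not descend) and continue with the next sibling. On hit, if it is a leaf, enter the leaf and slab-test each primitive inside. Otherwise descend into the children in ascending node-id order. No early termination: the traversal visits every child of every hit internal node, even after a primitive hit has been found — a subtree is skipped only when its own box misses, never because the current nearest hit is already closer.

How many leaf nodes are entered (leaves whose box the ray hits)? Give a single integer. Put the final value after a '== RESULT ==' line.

Trace the traversal:
N0 x:[29/3,65/3] y:[10,68/3] z:[4,18] -> hit [10,18], descend [9, 24]
  N9 x:[12,65/3] y:[10,18] z:[4,50/3] -> hit [12,50/3], descend [5, 7]
    N5 x:[12,62/3] y:[34/3,50/3] z:[37/3,50/3] -> hit [37/3,50/3], descend [10, 16]
      N10 x:[12,17] y:[34/3,47/3] z:[37/3,15] -> hit [37/3,15], descend [4, 23]
        N4 x:[44/3,17] y:[34/3,44/3] z:[13,15] -> hit [44/3,44/3] leaf, test {P0(miss), P18@t=44/3}
        N23 x:[12,37/3] y:[43/3,47/3] z:[37/3,40/3] -> miss, prune
      N16 x:[46/3,62/3] y:[13,50/3] z:[46/3,50/3] -> hit [46/3,50/3], descend [17, 19]
        N17 x:[59/3,62/3] y:[13,40/3] z:[47/3,50/3] -> miss, prune
        N19 x:[46/3,19] y:[46/3,50/3] z:[46/3,50/3] -> hit [46/3,50/3] leaf, test {P15(miss), P19@t=16}
    N7 x:[16,65/3] y:[10,18] z:[4,34/3] -> miss, prune
  N24 x:[29/3,17] y:[55/3,68/3] z:[14/3,18] -> miss, prune

Visited [0, 9, 5, 10, 4, 23, 16, 17, 19, 7, 24]. Tests: 11 box, 2 leaf. Nearest: P18.

== RESULT ==
2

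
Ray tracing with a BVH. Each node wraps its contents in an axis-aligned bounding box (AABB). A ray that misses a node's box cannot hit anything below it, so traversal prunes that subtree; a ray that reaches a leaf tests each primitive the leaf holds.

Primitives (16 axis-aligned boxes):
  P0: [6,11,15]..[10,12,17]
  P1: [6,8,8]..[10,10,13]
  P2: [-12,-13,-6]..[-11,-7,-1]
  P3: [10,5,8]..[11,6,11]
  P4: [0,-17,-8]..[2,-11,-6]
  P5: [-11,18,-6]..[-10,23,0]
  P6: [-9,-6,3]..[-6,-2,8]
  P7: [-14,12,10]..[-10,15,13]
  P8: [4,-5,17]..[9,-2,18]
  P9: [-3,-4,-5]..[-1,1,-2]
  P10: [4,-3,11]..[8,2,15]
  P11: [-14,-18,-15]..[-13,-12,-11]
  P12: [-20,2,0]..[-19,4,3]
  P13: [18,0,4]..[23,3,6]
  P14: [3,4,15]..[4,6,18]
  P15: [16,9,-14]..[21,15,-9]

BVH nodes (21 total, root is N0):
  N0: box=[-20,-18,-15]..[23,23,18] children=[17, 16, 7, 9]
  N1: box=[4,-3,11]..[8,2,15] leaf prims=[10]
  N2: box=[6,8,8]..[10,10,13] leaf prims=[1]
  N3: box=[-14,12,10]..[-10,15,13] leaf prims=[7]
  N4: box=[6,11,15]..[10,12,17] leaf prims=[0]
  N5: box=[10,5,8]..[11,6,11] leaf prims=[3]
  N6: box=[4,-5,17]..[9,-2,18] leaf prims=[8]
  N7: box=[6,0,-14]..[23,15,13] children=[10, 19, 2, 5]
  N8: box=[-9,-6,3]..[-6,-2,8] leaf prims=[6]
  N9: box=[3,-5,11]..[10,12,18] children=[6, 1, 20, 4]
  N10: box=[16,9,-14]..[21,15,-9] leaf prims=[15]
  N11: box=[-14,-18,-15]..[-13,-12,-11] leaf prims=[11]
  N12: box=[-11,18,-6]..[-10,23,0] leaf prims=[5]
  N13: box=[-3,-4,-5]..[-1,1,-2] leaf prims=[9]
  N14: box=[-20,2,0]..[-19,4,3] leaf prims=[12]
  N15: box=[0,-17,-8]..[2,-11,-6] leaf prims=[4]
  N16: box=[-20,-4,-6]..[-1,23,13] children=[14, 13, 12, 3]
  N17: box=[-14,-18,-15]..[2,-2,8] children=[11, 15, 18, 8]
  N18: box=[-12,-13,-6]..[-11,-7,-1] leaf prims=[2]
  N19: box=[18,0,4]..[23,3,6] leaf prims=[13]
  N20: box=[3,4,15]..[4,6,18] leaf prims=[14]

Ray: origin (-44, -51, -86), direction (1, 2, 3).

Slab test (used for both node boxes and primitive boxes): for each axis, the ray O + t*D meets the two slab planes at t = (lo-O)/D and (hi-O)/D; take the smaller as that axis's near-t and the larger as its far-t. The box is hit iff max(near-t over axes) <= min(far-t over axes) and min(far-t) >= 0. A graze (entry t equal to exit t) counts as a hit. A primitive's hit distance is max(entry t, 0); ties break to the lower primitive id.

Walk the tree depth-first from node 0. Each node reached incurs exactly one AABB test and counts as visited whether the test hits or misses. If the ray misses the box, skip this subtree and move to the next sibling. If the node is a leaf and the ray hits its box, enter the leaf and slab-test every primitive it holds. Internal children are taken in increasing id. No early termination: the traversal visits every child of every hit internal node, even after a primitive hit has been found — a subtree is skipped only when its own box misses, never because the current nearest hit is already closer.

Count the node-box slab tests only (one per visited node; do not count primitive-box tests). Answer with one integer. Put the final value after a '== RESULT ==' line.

Traverse from the root:
N0 x:[24,67] y:[33/2,37] z:[71/3,104/3] -> hit [24,104/3], descend [7, 9, 16, 17]
  N7 x:[50,67] y:[51/2,33] z:[24,33] -> miss, prune
  N9 x:[47,54] y:[23,63/2] z:[97/3,104/3] -> miss, prune
  N16 x:[24,43] y:[47/2,37] z:[80/3,33] -> hit [80/3,33], descend [3, 12, 13, 14]
    N3 x:[30,34] y:[63/2,33] z:[32,33] -> hit [32,33] leaf, test {P7@t=32}
    N12 x:[33,34] y:[69/2,37] z:[80/3,86/3] -> miss, prune
    N13 x:[41,43] y:[47/2,26] z:[27,28] -> miss, prune
    N14 x:[24,25] y:[53/2,55/2] z:[86/3,89/3] -> miss, prune
  N17 x:[30,46] y:[33/2,49/2] z:[71/3,94/3] -> miss, prune

Summary -> nodes [0, 7, 9, 16, 3, 12, 13, 14, 17]; box-tests=9; leaf-entries=1; first=P7

== RESULT ==
9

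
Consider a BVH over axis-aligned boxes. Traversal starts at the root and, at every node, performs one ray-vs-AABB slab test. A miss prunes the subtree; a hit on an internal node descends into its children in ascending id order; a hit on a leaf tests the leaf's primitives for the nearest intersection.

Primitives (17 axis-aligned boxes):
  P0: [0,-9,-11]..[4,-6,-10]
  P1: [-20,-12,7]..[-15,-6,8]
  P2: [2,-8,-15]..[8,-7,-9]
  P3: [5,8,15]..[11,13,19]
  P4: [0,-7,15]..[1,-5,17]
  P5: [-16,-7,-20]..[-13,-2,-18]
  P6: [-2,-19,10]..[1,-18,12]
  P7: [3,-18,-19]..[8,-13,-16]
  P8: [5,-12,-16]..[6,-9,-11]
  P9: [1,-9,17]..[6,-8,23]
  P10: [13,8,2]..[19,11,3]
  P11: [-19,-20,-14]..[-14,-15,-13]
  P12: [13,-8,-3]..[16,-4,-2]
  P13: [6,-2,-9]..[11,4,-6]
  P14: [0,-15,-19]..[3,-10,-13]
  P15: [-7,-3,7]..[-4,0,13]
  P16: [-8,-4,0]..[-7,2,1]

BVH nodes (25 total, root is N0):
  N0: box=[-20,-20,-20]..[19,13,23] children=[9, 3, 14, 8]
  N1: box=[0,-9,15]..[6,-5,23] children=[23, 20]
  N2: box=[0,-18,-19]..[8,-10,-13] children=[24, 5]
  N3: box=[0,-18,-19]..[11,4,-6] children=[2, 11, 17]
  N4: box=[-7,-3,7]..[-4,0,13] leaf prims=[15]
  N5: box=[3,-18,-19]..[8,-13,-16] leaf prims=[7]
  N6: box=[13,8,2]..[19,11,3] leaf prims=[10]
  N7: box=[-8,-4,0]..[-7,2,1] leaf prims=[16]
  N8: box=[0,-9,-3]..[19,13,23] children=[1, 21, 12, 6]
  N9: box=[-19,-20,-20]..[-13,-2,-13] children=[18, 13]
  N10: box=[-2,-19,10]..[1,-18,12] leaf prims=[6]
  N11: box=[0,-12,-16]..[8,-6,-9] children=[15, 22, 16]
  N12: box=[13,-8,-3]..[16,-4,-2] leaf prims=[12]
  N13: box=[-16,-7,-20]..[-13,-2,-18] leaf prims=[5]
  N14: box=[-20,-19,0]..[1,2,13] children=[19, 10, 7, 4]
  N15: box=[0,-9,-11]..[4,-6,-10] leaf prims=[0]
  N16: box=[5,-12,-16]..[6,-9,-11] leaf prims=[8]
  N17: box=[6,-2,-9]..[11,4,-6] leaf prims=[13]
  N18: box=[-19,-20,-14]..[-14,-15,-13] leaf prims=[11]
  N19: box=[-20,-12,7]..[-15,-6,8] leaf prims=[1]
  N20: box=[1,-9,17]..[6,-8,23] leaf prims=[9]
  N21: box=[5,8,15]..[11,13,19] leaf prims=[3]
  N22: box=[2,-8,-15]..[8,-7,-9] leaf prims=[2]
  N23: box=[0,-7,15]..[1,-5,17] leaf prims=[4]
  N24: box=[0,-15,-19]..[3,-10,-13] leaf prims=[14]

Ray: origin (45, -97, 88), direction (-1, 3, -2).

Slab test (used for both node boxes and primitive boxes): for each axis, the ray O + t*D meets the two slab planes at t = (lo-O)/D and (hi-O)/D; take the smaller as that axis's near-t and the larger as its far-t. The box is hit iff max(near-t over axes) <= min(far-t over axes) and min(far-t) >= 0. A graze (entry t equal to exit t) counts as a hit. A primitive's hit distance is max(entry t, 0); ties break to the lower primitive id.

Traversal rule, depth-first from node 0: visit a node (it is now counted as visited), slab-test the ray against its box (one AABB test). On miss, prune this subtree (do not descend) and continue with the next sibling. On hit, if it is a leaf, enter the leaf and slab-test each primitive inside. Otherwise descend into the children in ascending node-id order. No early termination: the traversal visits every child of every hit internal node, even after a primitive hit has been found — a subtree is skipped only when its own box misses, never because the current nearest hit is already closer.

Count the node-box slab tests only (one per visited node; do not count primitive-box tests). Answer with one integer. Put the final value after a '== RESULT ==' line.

Traverse from the root:
N0 x:[26,65] y:[77/3,110/3] z:[65/2,54] -> hit [65/2,110/3], descend [3, 8, 9, 14]
  N3 x:[34,45] y:[79/3,101/3] z:[47,107/2] -> miss, prune
  N8 x:[26,45] y:[88/3,110/3] z:[65/2,91/2] -> hit [65/2,110/3], descend [1, 6, 12, 21]
    N1 x:[39,45] y:[88/3,92/3] z:[65/2,73/2] -> miss, prune
    N6 x:[26,32] y:[35,36] z:[85/2,43] -> miss, prune
    N12 x:[29,32] y:[89/3,31] z:[45,91/2] -> miss, prune
    N21 x:[34,40] y:[35,110/3] z:[69/2,73/2] -> hit [35,73/2] leaf, test {P3@t=35}
  N9 x:[58,64] y:[77/3,95/3] z:[101/2,54] -> miss, prune
  N14 x:[44,65] y:[26,33] z:[75/2,44] -> miss, prune

Visited [0, 3, 8, 1, 6, 12, 21, 9, 14]. Tests: 9 box, 1 leaf. Nearest: P3.

== RESULT ==
9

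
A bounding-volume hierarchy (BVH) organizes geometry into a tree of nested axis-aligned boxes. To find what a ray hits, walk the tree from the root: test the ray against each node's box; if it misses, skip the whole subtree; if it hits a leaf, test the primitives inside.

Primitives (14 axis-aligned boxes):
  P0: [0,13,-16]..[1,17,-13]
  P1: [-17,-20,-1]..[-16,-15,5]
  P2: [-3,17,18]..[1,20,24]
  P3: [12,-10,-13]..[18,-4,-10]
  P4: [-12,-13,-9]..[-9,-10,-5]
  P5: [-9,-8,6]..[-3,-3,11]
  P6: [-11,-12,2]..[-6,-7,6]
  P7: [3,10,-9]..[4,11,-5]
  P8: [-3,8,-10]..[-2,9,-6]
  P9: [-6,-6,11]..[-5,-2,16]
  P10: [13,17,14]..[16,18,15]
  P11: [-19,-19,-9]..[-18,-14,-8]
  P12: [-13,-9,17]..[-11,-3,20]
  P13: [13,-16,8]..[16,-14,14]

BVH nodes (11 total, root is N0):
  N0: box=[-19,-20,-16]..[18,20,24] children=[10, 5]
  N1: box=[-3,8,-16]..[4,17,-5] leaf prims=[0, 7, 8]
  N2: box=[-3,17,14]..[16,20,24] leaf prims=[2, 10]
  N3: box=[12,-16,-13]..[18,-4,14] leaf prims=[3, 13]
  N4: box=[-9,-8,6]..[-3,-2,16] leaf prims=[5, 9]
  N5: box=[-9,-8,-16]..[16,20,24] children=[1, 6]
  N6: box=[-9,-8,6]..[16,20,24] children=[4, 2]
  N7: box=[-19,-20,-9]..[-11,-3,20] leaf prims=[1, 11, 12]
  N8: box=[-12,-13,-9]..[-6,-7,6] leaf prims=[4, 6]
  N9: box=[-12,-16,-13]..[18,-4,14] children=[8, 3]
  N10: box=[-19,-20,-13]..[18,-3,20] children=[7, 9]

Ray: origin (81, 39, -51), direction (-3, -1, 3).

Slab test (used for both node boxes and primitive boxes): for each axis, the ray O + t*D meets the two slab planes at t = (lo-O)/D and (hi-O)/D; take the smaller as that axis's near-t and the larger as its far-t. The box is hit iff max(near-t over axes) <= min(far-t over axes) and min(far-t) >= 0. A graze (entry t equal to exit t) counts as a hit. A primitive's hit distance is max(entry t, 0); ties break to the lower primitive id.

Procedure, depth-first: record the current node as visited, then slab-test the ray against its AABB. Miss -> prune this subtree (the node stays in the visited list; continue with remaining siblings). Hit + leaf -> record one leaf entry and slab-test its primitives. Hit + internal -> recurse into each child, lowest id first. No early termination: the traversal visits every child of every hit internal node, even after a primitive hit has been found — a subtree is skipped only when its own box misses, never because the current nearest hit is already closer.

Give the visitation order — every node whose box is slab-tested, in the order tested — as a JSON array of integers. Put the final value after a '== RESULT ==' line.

Trace the traversal:
N0 x:[21,100/3] y:[19,59] z:[35/3,25] -> hit [21,25], descend [5, 10]
  N5 x:[65/3,30] y:[19,47] z:[35/3,25] -> hit [65/3,25], descend [1, 6]
    N1 x:[77/3,28] y:[22,31] z:[35/3,46/3] -> miss, prune
    N6 x:[65/3,30] y:[19,47] z:[19,25] -> hit [65/3,25], descend [2, 4]
      N2 x:[65/3,28] y:[19,22] z:[65/3,25] -> hit [65/3,22] leaf, test {P2(miss), P10@t=65/3}
      N4 x:[28,30] y:[41,47] z:[19,67/3] -> miss, prune
  N10 x:[21,100/3] y:[42,59] z:[38/3,71/3] -> miss, prune

order=[0, 5, 1, 6, 2, 4, 10]  |boxes|=7  |leaves|=1  hit=P10

== RESULT ==
[0, 5, 1, 6, 2, 4, 10]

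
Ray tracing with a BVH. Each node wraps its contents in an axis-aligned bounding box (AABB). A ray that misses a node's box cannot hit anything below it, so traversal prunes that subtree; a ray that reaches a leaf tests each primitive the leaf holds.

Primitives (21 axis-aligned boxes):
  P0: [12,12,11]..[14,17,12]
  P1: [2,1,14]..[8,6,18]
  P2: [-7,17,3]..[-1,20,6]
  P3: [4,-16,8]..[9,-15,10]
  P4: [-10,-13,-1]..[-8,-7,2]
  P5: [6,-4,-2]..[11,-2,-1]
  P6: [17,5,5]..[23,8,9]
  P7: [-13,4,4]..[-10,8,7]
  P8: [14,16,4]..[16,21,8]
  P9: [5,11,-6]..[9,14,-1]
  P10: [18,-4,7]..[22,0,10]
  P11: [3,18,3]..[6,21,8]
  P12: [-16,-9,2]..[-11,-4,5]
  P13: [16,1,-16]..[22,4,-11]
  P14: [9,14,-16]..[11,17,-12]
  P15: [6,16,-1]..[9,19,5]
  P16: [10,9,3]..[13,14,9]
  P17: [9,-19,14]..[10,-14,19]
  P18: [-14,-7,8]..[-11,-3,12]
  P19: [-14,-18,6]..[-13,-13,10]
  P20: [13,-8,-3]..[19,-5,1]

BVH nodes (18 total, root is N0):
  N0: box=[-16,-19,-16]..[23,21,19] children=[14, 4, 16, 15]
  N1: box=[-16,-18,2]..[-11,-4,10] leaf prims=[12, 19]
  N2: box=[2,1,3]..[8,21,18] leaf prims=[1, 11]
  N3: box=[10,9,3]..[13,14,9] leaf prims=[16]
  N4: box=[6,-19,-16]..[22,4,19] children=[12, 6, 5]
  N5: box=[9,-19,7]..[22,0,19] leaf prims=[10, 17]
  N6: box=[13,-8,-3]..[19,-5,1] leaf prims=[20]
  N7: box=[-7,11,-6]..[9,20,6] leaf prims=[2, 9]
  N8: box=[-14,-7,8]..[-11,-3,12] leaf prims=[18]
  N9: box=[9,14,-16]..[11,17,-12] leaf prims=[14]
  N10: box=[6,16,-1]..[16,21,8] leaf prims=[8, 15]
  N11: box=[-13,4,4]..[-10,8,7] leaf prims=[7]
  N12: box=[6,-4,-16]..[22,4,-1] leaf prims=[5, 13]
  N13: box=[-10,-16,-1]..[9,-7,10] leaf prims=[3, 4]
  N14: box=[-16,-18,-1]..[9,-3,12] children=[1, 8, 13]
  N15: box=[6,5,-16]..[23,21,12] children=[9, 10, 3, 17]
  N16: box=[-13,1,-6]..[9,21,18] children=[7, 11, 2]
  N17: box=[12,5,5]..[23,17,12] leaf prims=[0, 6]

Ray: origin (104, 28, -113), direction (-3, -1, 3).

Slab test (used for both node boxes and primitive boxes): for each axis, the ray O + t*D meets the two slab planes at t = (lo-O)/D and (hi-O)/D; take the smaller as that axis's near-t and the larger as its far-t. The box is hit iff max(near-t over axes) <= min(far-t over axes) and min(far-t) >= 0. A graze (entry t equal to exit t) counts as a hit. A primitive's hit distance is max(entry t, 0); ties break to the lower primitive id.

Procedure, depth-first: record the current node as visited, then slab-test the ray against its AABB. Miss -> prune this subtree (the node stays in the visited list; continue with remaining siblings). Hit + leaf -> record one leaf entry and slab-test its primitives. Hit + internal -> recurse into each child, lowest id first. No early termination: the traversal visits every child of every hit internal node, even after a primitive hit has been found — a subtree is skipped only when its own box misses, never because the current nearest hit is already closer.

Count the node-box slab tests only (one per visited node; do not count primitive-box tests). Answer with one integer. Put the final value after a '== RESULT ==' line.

Traverse from the root:
N0 x:[27,40] y:[7,47] z:[97/3,44] -> hit [97/3,40], descend [4, 14, 15, 16]
  N4 x:[82/3,98/3] y:[24,47] z:[97/3,44] -> hit [97/3,98/3], descend [5, 6, 12]
    N5 x:[82/3,95/3] y:[28,47] z:[40,44] -> miss, prune
    N6 x:[85/3,91/3] y:[33,36] z:[110/3,38] -> miss, prune
    N12 x:[82/3,98/3] y:[24,32] z:[97/3,112/3] -> miss, prune
  N14 x:[95/3,40] y:[31,46] z:[112/3,125/3] -> hit [112/3,40], descend [1, 8, 13]
    N1 x:[115/3,40] y:[32,46] z:[115/3,41] -> hit [115/3,40] leaf, test {P12(miss), P19(miss)}
    N8 x:[115/3,118/3] y:[31,35] z:[121/3,125/3] -> miss, prune
    N13 x:[95/3,38] y:[35,44] z:[112/3,41] -> hit [112/3,38] leaf, test {P3(miss), P4@t=112/3}
  N15 x:[27,98/3] y:[7,23] z:[97/3,125/3] -> miss, prune
  N16 x:[95/3,39] y:[7,27] z:[107/3,131/3] -> miss, prune

Summary -> nodes [0, 4, 5, 6, 12, 14, 1, 8, 13, 15, 16]; box-tests=11; leaf-entries=2; first=P4

== RESULT ==
11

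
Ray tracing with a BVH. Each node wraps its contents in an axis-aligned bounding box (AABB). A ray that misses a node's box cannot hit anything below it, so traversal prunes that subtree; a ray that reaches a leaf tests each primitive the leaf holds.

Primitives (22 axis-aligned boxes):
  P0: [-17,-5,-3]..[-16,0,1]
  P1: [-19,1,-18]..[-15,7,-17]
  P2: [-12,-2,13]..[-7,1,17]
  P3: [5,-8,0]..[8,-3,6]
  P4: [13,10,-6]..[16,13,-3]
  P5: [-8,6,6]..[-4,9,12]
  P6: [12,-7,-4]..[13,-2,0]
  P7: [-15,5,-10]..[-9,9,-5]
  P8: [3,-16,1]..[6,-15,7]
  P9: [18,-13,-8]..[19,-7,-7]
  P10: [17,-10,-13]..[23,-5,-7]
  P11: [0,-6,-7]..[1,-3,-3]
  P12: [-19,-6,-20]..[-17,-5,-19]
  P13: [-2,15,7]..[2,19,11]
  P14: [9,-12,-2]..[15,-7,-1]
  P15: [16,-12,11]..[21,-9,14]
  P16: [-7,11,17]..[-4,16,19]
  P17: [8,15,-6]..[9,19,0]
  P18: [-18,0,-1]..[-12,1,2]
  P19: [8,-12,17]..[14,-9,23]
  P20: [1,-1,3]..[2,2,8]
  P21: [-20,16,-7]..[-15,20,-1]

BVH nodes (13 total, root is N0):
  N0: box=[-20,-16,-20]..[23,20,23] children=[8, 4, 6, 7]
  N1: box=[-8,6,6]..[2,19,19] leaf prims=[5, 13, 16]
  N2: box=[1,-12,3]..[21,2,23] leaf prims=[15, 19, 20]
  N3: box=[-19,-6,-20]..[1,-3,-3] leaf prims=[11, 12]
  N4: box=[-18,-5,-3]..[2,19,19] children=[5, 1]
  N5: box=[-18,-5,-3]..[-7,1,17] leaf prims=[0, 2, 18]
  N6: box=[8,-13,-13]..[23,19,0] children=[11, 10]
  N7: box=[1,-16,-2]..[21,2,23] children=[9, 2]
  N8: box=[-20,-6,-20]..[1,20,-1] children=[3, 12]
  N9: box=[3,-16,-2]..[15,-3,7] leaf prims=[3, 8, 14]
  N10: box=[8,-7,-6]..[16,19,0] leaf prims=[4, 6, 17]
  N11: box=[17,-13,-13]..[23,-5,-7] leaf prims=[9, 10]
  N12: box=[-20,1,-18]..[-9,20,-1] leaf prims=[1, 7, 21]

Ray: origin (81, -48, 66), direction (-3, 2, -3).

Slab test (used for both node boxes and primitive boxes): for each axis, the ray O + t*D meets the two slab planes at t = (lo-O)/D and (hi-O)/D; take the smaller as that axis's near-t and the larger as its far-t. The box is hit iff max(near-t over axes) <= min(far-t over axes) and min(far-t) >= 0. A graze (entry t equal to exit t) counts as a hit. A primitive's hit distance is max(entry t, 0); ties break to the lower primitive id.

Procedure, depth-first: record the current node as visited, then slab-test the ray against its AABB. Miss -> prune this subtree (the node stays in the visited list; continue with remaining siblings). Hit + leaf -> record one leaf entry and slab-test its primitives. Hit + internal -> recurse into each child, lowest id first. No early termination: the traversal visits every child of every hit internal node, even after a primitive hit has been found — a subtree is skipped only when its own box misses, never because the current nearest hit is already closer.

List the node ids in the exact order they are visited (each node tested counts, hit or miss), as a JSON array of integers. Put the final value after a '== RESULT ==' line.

Traverse from the root:
N0 x:[58/3,101/3] y:[16,34] z:[43/3,86/3] -> hit [58/3,86/3], descend [4, 6, 7, 8]
  N4 x:[79/3,33] y:[43/2,67/2] z:[47/3,23] -> miss, prune
  N6 x:[58/3,73/3] y:[35/2,67/2] z:[22,79/3] -> hit [22,73/3], descend [10, 11]
    N10 x:[65/3,73/3] y:[41/2,67/2] z:[22,24] -> hit [22,24] leaf, test {P4(miss), P6@t=68/3, P17(miss)}
    N11 x:[58/3,64/3] y:[35/2,43/2] z:[73/3,79/3] -> miss, prune
  N7 x:[20,80/3] y:[16,25] z:[43/3,68/3] -> hit [20,68/3], descend [2, 9]
    N2 x:[20,80/3] y:[18,25] z:[43/3,21] -> hit [20,21] leaf, test {P15(miss), P19(miss), P20(miss)}
    N9 x:[22,26] y:[16,45/2] z:[59/3,68/3] -> hit [22,45/2] leaf, test {P3(miss), P8(miss), P14(miss)}
  N8 x:[80/3,101/3] y:[21,34] z:[67/3,86/3] -> hit [80/3,86/3], descend [3, 12]
    N3 x:[80/3,100/3] y:[21,45/2] z:[23,86/3] -> miss, prune
    N12 x:[30,101/3] y:[49/2,34] z:[67/3,28] -> miss, prune

11 AABB tests over nodes [0, 4, 6, 10, 11, 7, 2, 9, 8, 3, 12]; 3 leaves entered; closest P6.

== RESULT ==
[0, 4, 6, 10, 11, 7, 2, 9, 8, 3, 12]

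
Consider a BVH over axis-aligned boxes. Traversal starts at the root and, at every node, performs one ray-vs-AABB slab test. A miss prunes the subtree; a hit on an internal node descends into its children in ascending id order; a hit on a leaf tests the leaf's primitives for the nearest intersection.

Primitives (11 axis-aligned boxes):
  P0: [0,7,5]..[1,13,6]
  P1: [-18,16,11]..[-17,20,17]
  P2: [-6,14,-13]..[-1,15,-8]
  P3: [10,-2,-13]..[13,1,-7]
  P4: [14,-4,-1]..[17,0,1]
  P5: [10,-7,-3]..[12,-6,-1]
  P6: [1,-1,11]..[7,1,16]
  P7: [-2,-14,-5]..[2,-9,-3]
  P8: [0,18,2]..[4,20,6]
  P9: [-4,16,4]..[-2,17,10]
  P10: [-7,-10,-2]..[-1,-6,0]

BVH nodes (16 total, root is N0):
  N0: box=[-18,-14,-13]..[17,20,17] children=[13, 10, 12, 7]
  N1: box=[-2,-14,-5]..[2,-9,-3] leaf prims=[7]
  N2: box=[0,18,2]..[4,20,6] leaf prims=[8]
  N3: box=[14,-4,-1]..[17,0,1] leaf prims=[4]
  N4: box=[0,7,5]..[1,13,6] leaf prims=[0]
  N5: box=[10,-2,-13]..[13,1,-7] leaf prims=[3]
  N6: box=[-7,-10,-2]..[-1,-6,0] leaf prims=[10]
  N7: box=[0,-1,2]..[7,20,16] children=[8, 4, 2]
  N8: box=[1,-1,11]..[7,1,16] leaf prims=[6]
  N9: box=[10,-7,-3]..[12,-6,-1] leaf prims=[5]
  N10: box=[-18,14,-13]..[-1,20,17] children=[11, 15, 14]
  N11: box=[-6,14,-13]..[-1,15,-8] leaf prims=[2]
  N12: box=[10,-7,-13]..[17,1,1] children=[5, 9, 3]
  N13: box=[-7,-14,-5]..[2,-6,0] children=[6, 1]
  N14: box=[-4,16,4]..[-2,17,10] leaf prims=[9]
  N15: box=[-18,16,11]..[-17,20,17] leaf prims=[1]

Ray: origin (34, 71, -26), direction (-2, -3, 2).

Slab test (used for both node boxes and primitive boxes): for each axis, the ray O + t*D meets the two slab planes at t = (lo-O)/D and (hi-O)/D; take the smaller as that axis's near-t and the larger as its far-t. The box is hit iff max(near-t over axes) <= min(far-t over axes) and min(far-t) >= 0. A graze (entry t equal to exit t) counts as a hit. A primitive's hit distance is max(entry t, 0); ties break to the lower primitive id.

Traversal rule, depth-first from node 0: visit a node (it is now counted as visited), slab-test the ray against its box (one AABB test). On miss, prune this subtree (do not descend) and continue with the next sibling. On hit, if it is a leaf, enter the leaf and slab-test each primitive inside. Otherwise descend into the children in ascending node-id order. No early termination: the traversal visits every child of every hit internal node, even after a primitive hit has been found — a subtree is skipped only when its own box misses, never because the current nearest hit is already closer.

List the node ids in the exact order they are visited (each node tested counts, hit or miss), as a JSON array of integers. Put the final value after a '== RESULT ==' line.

Walk:
N0 x:[17/2,26] y:[17,85/3] z:[13/2,43/2] -> hit [17,43/2], descend [7, 10, 12, 13]
  N7 x:[27/2,17] y:[17,24] z:[14,21] -> hit [17,17], descend [2, 4, 8]
    N2 x:[15,17] y:[17,53/3] z:[14,16] -> miss, prune
    N4 x:[33/2,17] y:[58/3,64/3] z:[31/2,16] -> miss, prune
    N8 x:[27/2,33/2] y:[70/3,24] z:[37/2,21] -> miss, prune
  N10 x:[35/2,26] y:[17,19] z:[13/2,43/2] -> hit [35/2,19], descend [11, 14, 15]
    N11 x:[35/2,20] y:[56/3,19] z:[13/2,9] -> miss, prune
    N14 x:[18,19] y:[18,55/3] z:[15,18] -> hit [18,18] leaf, test {P9@t=18}
    N15 x:[51/2,26] y:[17,55/3] z:[37/2,43/2] -> miss, prune
  N12 x:[17/2,12] y:[70/3,26] z:[13/2,27/2] -> miss, prune
  N13 x:[16,41/2] y:[77/3,85/3] z:[21/2,13] -> miss, prune

order=[0, 7, 2, 4, 8, 10, 11, 14, 15, 12, 13]  |boxes|=11  |leaves|=1  hit=P9

== RESULT ==
[0, 7, 2, 4, 8, 10, 11, 14, 15, 12, 13]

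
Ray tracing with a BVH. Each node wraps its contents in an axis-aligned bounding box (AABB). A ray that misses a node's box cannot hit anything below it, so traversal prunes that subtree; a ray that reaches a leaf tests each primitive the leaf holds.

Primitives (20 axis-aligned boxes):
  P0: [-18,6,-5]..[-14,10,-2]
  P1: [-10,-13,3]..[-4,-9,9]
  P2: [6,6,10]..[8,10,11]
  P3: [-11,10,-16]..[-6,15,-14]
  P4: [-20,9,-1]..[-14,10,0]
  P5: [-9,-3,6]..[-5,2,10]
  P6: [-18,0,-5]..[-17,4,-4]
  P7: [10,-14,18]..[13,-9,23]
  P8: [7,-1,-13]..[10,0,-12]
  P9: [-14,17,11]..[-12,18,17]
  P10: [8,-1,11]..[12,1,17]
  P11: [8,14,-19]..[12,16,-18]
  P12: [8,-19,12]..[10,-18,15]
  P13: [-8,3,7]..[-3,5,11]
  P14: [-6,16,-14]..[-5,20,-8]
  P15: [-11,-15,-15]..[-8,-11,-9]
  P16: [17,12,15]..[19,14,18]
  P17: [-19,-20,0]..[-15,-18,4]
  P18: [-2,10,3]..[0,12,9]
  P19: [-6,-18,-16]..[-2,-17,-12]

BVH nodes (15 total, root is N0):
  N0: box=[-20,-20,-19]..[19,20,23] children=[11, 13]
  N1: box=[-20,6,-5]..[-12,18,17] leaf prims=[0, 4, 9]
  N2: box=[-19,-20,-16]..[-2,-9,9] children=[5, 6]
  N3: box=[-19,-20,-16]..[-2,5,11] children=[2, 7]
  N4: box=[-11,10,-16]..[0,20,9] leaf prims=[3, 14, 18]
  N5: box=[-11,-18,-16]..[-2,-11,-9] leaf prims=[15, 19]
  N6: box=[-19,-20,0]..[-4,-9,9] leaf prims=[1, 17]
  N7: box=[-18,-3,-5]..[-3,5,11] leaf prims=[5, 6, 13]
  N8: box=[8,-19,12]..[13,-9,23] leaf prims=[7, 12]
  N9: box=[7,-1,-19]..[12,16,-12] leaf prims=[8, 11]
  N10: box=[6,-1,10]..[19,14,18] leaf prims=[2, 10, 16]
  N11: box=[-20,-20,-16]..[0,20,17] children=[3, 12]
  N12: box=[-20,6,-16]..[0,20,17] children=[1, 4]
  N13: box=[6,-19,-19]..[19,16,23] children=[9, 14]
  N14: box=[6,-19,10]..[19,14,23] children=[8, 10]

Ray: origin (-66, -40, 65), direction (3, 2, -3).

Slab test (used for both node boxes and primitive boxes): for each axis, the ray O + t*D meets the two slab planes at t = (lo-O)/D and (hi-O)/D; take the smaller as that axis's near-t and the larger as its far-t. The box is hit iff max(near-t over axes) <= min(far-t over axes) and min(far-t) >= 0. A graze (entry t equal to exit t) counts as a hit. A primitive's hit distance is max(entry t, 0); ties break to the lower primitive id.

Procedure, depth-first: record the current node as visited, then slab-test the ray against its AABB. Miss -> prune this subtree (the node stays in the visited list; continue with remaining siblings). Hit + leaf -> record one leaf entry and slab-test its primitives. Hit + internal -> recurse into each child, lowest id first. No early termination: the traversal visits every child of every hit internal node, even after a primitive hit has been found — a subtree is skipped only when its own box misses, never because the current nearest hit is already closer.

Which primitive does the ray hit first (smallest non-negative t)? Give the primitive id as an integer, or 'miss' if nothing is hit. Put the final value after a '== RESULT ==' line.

Walk:
N0 x:[46/3,85/3] y:[10,30] z:[14,28] -> hit [46/3,28], descend [11, 13]
  N11 x:[46/3,22] y:[10,30] z:[16,27] -> hit [16,22], descend [3, 12]
    N3 x:[47/3,64/3] y:[10,45/2] z:[18,27] -> hit [18,64/3], descend [2, 7]
      N2 x:[47/3,64/3] y:[10,31/2] z:[56/3,27] -> miss, prune
      N7 x:[16,21] y:[37/2,45/2] z:[18,70/3] -> hit [37/2,21] leaf, test {P5@t=19, P6(miss), P13(miss)}
    N12 x:[46/3,22] y:[23,30] z:[16,27] -> miss, prune
  N13 x:[24,85/3] y:[21/2,28] z:[14,28] -> hit [24,28], descend [9, 14]
    N9 x:[73/3,26] y:[39/2,28] z:[77/3,28] -> hit [77/3,26] leaf, test {P8(miss), P11(miss)}
    N14 x:[24,85/3] y:[21/2,27] z:[14,55/3] -> miss, prune

9 AABB tests over nodes [0, 11, 3, 2, 7, 12, 13, 9, 14]; 2 leaves entered; closest P5.

== RESULT ==
5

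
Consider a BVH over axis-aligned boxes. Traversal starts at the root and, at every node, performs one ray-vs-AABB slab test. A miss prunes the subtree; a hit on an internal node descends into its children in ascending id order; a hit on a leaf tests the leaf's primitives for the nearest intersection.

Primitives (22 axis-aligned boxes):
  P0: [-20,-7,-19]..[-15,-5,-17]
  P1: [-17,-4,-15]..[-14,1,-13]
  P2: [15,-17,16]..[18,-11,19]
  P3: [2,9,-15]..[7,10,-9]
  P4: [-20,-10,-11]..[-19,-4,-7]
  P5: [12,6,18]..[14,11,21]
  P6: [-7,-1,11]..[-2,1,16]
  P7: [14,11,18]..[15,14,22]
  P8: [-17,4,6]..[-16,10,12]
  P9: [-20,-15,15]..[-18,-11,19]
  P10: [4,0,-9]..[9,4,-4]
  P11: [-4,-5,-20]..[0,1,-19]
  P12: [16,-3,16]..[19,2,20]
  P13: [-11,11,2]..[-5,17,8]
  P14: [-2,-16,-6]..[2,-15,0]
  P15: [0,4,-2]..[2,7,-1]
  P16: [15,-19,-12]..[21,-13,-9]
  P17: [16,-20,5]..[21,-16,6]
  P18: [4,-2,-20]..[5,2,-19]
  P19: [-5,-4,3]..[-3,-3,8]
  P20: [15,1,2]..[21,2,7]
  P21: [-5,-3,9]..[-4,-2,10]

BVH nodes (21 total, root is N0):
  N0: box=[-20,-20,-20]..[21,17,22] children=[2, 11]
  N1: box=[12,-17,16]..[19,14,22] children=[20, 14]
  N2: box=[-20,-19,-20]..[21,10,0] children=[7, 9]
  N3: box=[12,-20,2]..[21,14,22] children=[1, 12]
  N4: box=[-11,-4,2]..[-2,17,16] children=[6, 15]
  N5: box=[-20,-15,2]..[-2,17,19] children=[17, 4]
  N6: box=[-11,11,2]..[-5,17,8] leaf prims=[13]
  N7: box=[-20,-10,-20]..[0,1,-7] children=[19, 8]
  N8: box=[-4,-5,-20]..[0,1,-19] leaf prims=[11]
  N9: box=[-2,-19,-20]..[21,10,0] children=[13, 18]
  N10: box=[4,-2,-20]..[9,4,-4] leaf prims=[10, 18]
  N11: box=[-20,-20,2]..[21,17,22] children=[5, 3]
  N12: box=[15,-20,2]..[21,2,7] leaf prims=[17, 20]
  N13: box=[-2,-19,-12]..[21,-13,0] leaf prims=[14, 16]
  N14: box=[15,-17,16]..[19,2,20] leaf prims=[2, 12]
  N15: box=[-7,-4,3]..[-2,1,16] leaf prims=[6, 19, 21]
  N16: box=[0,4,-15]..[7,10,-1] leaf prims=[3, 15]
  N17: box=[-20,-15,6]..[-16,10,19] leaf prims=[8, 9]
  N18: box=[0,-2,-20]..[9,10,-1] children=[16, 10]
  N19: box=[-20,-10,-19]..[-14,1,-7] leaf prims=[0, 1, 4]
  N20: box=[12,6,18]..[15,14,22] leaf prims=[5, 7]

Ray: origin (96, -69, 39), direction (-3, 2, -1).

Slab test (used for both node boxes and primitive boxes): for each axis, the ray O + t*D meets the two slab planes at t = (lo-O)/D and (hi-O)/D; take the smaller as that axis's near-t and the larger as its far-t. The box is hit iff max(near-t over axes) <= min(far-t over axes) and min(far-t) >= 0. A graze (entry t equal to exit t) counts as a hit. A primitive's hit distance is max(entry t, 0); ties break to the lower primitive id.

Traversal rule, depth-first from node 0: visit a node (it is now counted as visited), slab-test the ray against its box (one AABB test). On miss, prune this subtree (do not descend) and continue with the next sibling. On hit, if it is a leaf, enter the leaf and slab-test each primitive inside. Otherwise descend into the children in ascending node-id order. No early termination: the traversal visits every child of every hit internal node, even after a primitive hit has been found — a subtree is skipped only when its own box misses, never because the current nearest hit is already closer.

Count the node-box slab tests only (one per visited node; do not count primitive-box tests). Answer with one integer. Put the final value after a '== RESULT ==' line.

Trace the traversal:
N0 x:[25,116/3] y:[49/2,43] z:[17,59] -> hit [25,116/3], descend [2, 11]
  N2 x:[25,116/3] y:[25,79/2] z:[39,59] -> miss, prune
  N11 x:[25,116/3] y:[49/2,43] z:[17,37] -> hit [25,37], descend [3, 5]
    N3 x:[25,28] y:[49/2,83/2] z:[17,37] -> hit [25,28], descend [1, 12]
      N1 x:[77/3,28] y:[26,83/2] z:[17,23] -> miss, prune
      N12 x:[25,27] y:[49/2,71/2] z:[32,37] -> miss, prune
    N5 x:[98/3,116/3] y:[27,43] z:[20,37] -> hit [98/3,37], descend [4, 17]
      N4 x:[98/3,107/3] y:[65/2,43] z:[23,37] -> hit [98/3,107/3], descend [6, 15]
        N6 x:[101/3,107/3] y:[40,43] z:[31,37] -> miss, prune
        N15 x:[98/3,103/3] y:[65/2,35] z:[23,36] -> hit [98/3,103/3] leaf, test {P6(miss), P19@t=33, P21(miss)}
      N17 x:[112/3,116/3] y:[27,79/2] z:[20,33] -> miss, prune

Visited [0, 2, 11, 3, 1, 12, 5, 4, 6, 15, 17]. Tests: 11 box, 1 leaf. Nearest: P19.

== RESULT ==
11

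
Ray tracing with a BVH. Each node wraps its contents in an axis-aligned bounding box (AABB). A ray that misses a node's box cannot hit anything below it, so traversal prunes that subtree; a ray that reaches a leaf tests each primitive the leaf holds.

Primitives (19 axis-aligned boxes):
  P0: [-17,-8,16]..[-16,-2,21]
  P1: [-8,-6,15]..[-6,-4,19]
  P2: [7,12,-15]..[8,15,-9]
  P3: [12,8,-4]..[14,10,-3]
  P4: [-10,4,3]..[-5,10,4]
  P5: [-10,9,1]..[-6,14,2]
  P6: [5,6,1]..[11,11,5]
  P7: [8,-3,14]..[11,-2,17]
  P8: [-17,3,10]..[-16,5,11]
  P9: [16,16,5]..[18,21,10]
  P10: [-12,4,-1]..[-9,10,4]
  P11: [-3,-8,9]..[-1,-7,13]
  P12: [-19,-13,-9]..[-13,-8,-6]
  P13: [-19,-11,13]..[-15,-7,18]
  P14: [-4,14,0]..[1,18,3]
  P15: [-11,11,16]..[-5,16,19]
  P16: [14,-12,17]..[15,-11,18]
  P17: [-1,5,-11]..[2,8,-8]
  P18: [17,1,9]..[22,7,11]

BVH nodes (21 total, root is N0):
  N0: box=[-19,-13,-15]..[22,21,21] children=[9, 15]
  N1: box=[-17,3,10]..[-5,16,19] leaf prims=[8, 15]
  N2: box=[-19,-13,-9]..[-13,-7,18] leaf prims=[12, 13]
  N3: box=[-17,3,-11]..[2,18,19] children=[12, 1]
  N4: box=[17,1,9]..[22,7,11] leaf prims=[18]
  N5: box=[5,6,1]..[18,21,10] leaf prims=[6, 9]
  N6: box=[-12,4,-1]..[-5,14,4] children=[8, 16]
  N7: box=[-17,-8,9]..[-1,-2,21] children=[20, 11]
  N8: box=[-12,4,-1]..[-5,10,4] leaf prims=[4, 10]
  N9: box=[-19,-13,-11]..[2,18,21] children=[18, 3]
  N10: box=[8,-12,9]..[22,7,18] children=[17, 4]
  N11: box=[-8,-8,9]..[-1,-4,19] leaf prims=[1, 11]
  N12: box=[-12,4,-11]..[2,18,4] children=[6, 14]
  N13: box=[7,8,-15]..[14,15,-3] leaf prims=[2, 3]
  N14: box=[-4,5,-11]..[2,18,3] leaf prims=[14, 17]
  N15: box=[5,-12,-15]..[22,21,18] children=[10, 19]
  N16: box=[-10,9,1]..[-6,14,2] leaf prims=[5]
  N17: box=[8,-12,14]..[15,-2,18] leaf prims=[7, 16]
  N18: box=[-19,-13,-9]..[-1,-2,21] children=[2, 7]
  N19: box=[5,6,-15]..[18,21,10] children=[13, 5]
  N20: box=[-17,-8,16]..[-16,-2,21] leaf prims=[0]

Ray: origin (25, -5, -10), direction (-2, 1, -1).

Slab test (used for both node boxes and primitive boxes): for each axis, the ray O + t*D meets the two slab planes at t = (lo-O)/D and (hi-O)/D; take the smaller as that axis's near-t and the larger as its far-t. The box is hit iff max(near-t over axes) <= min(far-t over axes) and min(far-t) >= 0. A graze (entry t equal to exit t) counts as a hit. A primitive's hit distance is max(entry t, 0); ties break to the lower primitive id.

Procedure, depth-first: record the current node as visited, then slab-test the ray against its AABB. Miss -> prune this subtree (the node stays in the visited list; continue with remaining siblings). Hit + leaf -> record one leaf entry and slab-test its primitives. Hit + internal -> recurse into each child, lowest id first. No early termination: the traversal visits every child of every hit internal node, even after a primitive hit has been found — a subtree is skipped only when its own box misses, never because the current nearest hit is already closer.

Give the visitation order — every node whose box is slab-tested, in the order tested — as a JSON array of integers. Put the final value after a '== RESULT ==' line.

Walk:
N0 x:[3/2,22] y:[-8,26] z:[-31,5] -> hit [3/2,5], descend [9, 15]
  N9 x:[23/2,22] y:[-8,23] z:[-31,1] -> miss, prune
  N15 x:[3/2,10] y:[-7,26] z:[-28,5] -> hit [3/2,5], descend [10, 19]
    N10 x:[3/2,17/2] y:[-7,12] z:[-28,-19] -> miss, prune
    N19 x:[7/2,10] y:[11,26] z:[-20,5] -> miss, prune

Visited [0, 9, 15, 10, 19]. Tests: 5 box, 0 leaf. Nearest: miss.

== RESULT ==
[0, 9, 15, 10, 19]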